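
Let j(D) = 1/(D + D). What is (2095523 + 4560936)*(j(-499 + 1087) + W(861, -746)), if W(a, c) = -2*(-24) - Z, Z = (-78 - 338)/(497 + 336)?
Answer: 6454215806203/19992 ≈ 3.2284e+8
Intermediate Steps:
j(D) = 1/(2*D)
Z = -416/833 ≈ -0.49940
W(a, c) = 40400/833 (W(a, c) = -2*(-24) - 1*(-416/833) = 48 + 416/833 = 40400/833)
(2095523 + 4560936)*(j(-499 + 1087) + W(861, -746)) = (2095523 + 4560936)*(1/(2*(-499 + 1087)) + 40400/833) = 6656459*((½)/588 + 40400/833) = 6656459*((½)*(1/588) + 40400/833) = 6656459*(1/1176 + 40400/833) = 6656459*(969617/19992) = 6454215806203/19992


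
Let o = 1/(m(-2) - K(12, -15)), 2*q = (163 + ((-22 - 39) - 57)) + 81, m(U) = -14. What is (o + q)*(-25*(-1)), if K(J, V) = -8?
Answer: 9425/6 ≈ 1570.8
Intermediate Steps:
q = 63 (q = ((163 + ((-22 - 39) - 57)) + 81)/2 = ((163 + (-61 - 57)) + 81)/2 = ((163 - 118) + 81)/2 = (45 + 81)/2 = (½)*126 = 63)
o = -⅙ (o = 1/(-14 - 1*(-8)) = 1/(-14 + 8) = 1/(-6) = -⅙ ≈ -0.16667)
(o + q)*(-25*(-1)) = (-⅙ + 63)*(-25*(-1)) = (377/6)*25 = 9425/6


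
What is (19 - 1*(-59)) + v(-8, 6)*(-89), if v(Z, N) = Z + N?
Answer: 256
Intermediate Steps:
v(Z, N) = N + Z
(19 - 1*(-59)) + v(-8, 6)*(-89) = (19 - 1*(-59)) + (6 - 8)*(-89) = (19 + 59) - 2*(-89) = 78 + 178 = 256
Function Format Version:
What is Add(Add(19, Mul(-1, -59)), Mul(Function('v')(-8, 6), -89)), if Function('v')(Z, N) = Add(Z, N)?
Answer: 256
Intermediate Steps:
Function('v')(Z, N) = Add(N, Z)
Add(Add(19, Mul(-1, -59)), Mul(Function('v')(-8, 6), -89)) = Add(Add(19, Mul(-1, -59)), Mul(Add(6, -8), -89)) = Add(Add(19, 59), Mul(-2, -89)) = Add(78, 178) = 256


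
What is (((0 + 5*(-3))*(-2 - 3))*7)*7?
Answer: 3675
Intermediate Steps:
(((0 + 5*(-3))*(-2 - 3))*7)*7 = (((0 - 15)*(-5))*7)*7 = (-15*(-5)*7)*7 = (75*7)*7 = 525*7 = 3675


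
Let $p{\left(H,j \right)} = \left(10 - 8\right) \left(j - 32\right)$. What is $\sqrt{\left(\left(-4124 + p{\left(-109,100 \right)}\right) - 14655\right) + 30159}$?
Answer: $2 \sqrt{2879} \approx 107.31$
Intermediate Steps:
$p{\left(H,j \right)} = -64 + 2 j$ ($p{\left(H,j \right)} = 2 \left(-32 + j\right) = -64 + 2 j$)
$\sqrt{\left(\left(-4124 + p{\left(-109,100 \right)}\right) - 14655\right) + 30159} = \sqrt{\left(\left(-4124 + \left(-64 + 2 \cdot 100\right)\right) - 14655\right) + 30159} = \sqrt{\left(\left(-4124 + \left(-64 + 200\right)\right) - 14655\right) + 30159} = \sqrt{\left(\left(-4124 + 136\right) - 14655\right) + 30159} = \sqrt{\left(-3988 - 14655\right) + 30159} = \sqrt{-18643 + 30159} = \sqrt{11516} = 2 \sqrt{2879}$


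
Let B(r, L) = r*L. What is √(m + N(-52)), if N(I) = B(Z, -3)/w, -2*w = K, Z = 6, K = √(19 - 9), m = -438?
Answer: √(-10950 + 90*√10)/5 ≈ 20.655*I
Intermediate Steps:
K = √10 ≈ 3.1623
w = -√10/2 ≈ -1.5811
B(r, L) = L*r
N(I) = 18*√10/5 (N(I) = (-3*6)/((-√10/2)) = -(-18)*√10/5 = 18*√10/5)
√(m + N(-52)) = √(-438 + 18*√10/5)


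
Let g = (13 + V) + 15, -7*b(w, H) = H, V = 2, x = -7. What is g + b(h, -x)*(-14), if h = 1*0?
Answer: 44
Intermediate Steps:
h = 0
b(w, H) = -H/7
g = 30 (g = (13 + 2) + 15 = 15 + 15 = 30)
g + b(h, -x)*(-14) = 30 - (-1)*(-7)/7*(-14) = 30 - ⅐*7*(-14) = 30 - 1*(-14) = 30 + 14 = 44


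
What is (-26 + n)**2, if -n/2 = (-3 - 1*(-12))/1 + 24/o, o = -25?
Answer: 1106704/625 ≈ 1770.7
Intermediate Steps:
n = -402/25 (n = -2*((-3 - 1*(-12))/1 + 24/(-25)) = -2*((-3 + 12)*1 + 24*(-1/25)) = -2*(9*1 - 24/25) = -2*(9 - 24/25) = -2*201/25 = -402/25 ≈ -16.080)
(-26 + n)**2 = (-26 - 402/25)**2 = (-1052/25)**2 = 1106704/625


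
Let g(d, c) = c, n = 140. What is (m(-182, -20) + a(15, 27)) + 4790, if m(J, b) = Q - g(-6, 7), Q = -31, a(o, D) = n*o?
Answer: 6852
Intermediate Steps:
a(o, D) = 140*o
m(J, b) = -38 (m(J, b) = -31 - 1*7 = -31 - 7 = -38)
(m(-182, -20) + a(15, 27)) + 4790 = (-38 + 140*15) + 4790 = (-38 + 2100) + 4790 = 2062 + 4790 = 6852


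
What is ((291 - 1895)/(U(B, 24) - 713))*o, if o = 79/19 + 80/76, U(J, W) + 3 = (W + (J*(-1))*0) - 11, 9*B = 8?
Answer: 158796/13357 ≈ 11.889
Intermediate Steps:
B = 8/9 (B = (1/9)*8 = 8/9 ≈ 0.88889)
U(J, W) = -14 + W (U(J, W) = -3 + ((W + (J*(-1))*0) - 11) = -3 + ((W - J*0) - 11) = -3 + ((W + 0) - 11) = -3 + (W - 11) = -3 + (-11 + W) = -14 + W)
o = 99/19 (o = 79*(1/19) + 80*(1/76) = 79/19 + 20/19 = 99/19 ≈ 5.2105)
((291 - 1895)/(U(B, 24) - 713))*o = ((291 - 1895)/((-14 + 24) - 713))*(99/19) = -1604/(10 - 713)*(99/19) = -1604/(-703)*(99/19) = -1604*(-1/703)*(99/19) = (1604/703)*(99/19) = 158796/13357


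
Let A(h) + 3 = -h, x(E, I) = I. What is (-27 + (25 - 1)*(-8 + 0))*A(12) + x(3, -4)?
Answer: 3281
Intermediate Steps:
A(h) = -3 - h
(-27 + (25 - 1)*(-8 + 0))*A(12) + x(3, -4) = (-27 + (25 - 1)*(-8 + 0))*(-3 - 1*12) - 4 = (-27 + 24*(-8))*(-3 - 12) - 4 = (-27 - 192)*(-15) - 4 = -219*(-15) - 4 = 3285 - 4 = 3281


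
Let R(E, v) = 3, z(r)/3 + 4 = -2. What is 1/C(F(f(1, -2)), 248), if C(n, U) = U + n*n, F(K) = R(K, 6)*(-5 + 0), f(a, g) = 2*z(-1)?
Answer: 1/473 ≈ 0.0021142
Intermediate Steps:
z(r) = -18 (z(r) = -12 + 3*(-2) = -12 - 6 = -18)
f(a, g) = -36 (f(a, g) = 2*(-18) = -36)
F(K) = -15 (F(K) = 3*(-5 + 0) = 3*(-5) = -15)
C(n, U) = U + n**2
1/C(F(f(1, -2)), 248) = 1/(248 + (-15)**2) = 1/(248 + 225) = 1/473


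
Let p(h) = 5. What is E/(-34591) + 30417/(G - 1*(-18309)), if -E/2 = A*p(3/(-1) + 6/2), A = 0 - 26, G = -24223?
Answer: -1053692087/204571174 ≈ -5.1507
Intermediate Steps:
A = -26
E = 260 (E = -(-52)*5 = -2*(-130) = 260)
E/(-34591) + 30417/(G - 1*(-18309)) = 260/(-34591) + 30417/(-24223 - 1*(-18309)) = 260*(-1/34591) + 30417/(-24223 + 18309) = -260/34591 + 30417/(-5914) = -260/34591 + 30417*(-1/5914) = -260/34591 - 30417/5914 = -1053692087/204571174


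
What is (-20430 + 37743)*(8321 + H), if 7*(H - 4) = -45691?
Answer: 217866792/7 ≈ 3.1124e+7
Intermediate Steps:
H = -45663/7 (H = 4 + (1/7)*(-45691) = 4 - 45691/7 = -45663/7 ≈ -6523.3)
(-20430 + 37743)*(8321 + H) = (-20430 + 37743)*(8321 - 45663/7) = 17313*(12584/7) = 217866792/7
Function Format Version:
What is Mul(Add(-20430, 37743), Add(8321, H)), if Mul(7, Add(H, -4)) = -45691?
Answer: Rational(217866792, 7) ≈ 3.1124e+7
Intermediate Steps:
H = Rational(-45663, 7) (H = Add(4, Mul(Rational(1, 7), -45691)) = Add(4, Rational(-45691, 7)) = Rational(-45663, 7) ≈ -6523.3)
Mul(Add(-20430, 37743), Add(8321, H)) = Mul(Add(-20430, 37743), Add(8321, Rational(-45663, 7))) = Mul(17313, Rational(12584, 7)) = Rational(217866792, 7)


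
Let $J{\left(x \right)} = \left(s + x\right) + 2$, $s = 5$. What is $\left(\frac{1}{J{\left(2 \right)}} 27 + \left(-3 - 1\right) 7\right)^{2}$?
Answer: $625$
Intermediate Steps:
$J{\left(x \right)} = 7 + x$ ($J{\left(x \right)} = \left(5 + x\right) + 2 = 7 + x$)
$\left(\frac{1}{J{\left(2 \right)}} 27 + \left(-3 - 1\right) 7\right)^{2} = \left(\frac{1}{7 + 2} \cdot 27 + \left(-3 - 1\right) 7\right)^{2} = \left(\frac{1}{9} \cdot 27 - 28\right)^{2} = \left(3 - 28\right)^{2} = \left(-25\right)^{2} = 625$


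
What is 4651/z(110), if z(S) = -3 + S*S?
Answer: 4651/12097 ≈ 0.38448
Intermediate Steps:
z(S) = -3 + S²
4651/z(110) = 4651/(-3 + 110²) = 4651/(-3 + 12100) = 4651/12097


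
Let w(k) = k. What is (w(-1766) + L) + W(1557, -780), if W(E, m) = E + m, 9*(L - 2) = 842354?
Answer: 833471/9 ≈ 92608.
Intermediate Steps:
L = 842372/9 (L = 2 + (⅑)*842354 = 2 + 842354/9 = 842372/9 ≈ 93597.)
(w(-1766) + L) + W(1557, -780) = (-1766 + 842372/9) + (1557 - 780) = 826478/9 + 777 = 833471/9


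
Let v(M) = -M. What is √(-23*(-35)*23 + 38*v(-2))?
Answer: √18591 ≈ 136.35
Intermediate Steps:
√(-23*(-35)*23 + 38*v(-2)) = √(-23*(-35)*23 + 38*(-1*(-2))) = √(805*23 + 38*2) = √(18515 + 76) = √18591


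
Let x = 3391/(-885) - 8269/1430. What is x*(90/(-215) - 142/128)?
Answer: 2046522199/139311744 ≈ 14.690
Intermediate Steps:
x = -2433439/253110 (x = 3391*(-1/885) - 8269*1/1430 = -3391/885 - 8269/1430 = -2433439/253110 ≈ -9.6142)
x*(90/(-215) - 142/128) = -2433439*(90/(-215) - 142/128)/253110 = -2433439*(90*(-1/215) - 142*1/128)/253110 = -2433439*(-18/43 - 71/64)/253110 = -2433439/253110*(-4205/2752) = 2046522199/139311744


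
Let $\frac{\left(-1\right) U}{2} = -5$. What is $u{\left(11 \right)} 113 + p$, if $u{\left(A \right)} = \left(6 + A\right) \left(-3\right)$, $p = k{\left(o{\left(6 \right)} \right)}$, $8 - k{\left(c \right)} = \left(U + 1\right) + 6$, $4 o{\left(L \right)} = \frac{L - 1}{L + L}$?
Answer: $-5772$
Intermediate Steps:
$U = 10$ ($U = \left(-2\right) \left(-5\right) = 10$)
$o{\left(L \right)} = \frac{-1 + L}{8 L}$ ($o{\left(L \right)} = \frac{\left(L - 1\right) \frac{1}{L + L}}{4} = \frac{\left(-1 + L\right) \frac{1}{2 L}}{4} = \frac{\frac{1}{2} \frac{1}{L} \left(-1 + L\right)}{4} = \frac{-1 + L}{8 L}$)
$k{\left(c \right)} = -9$ ($k{\left(c \right)} = 8 - \left(\left(10 + 1\right) + 6\right) = 8 - \left(11 + 6\right) = 8 - 17 = -9$)
$p = -9$
$u{\left(A \right)} = -18 - 3 A$
$u{\left(11 \right)} 113 + p = \left(-18 - 33\right) 113 - 9 = \left(-51\right) 113 - 9 = -5763 - 9 = -5772$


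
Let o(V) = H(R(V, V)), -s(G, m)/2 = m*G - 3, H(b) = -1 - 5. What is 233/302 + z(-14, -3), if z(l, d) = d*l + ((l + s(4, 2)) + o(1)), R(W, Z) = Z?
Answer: 3857/302 ≈ 12.772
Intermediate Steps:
H(b) = -6
s(G, m) = 6 - 2*G*m (s(G, m) = -2*(m*G - 3) = -2*(G*m - 3) = -2*(-3 + G*m) = 6 - 2*G*m)
o(V) = -6
z(l, d) = -16 + l + d*l (z(l, d) = d*l + ((l + (6 - 2*4*2)) - 6) = d*l + ((l + (6 - 16)) - 6) = d*l + ((l - 10) - 6) = d*l + ((-10 + l) - 6) = d*l + (-16 + l) = -16 + l + d*l)
233/302 + z(-14, -3) = 233/302 + (-16 - 14 - 3*(-14)) = 233*(1/302) + (-16 - 14 + 42) = 233/302 + 12 = 3857/302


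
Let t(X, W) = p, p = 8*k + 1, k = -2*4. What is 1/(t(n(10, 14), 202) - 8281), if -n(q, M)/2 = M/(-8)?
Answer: -1/8344 ≈ -0.00011985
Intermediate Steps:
k = -8
n(q, M) = M/4 (n(q, M) = -2*M/(-8) = -2*M*(-1)/8 = -(-1)*M/4 = M/4)
p = -63 (p = 8*(-8) + 1 = -64 + 1 = -63)
t(X, W) = -63
1/(t(n(10, 14), 202) - 8281) = 1/(-63 - 8281) = 1/(-8344) = -1/8344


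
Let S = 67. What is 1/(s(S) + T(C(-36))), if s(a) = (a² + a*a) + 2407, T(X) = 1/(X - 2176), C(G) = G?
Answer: 2212/25183619 ≈ 8.7835e-5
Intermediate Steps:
T(X) = 1/(-2176 + X)
s(a) = 2407 + 2*a² (s(a) = (a² + a²) + 2407 = 2*a² + 2407 = 2407 + 2*a²)
1/(s(S) + T(C(-36))) = 1/((2407 + 2*67²) + 1/(-2176 - 36)) = 1/((2407 + 2*4489) + 1/(-2212)) = 1/((2407 + 8978) - 1/2212) = 1/(11385 - 1/2212) = 1/(25183619/2212) = 2212/25183619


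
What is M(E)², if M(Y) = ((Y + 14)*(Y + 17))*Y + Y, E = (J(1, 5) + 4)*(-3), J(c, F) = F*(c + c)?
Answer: 866831364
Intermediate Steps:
J(c, F) = 2*F*c (J(c, F) = F*(2*c) = 2*F*c)
E = -42 (E = (2*5*1 + 4)*(-3) = (10 + 4)*(-3) = 14*(-3) = -42)
M(Y) = Y + Y*(14 + Y)*(17 + Y) (M(Y) = ((14 + Y)*(17 + Y))*Y + Y = Y*(14 + Y)*(17 + Y) + Y = Y + Y*(14 + Y)*(17 + Y))
M(E)² = (-42*(239 + (-42)² + 31*(-42)))² = (-42*(239 + 1764 - 1302))² = (-42*701)² = (-29442)² = 866831364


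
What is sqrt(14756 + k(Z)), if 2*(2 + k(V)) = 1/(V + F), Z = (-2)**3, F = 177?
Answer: sqrt(9973706)/26 ≈ 121.47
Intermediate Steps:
Z = -8
k(V) = -2 + 1/(2*(177 + V)) (k(V) = -2 + 1/(2*(V + 177)) = -2 + 1/(2*(177 + V)))
sqrt(14756 + k(Z)) = sqrt(14756 + (-707 - 4*(-8))/(2*(177 - 8))) = sqrt(14756 + (1/2)*(-707 + 32)/169) = sqrt(14756 + (1/2)*(1/169)*(-675)) = sqrt(14756 - 675/338) = sqrt(4986853/338) = sqrt(9973706)/26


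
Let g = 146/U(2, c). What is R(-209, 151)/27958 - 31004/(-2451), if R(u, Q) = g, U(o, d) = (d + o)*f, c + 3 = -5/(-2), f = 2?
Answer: 433464557/34262529 ≈ 12.651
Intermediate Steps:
c = -½ (c = -3 - 5/(-2) = -3 - 5*(-½) = -3 + 5/2 = -½ ≈ -0.50000)
U(o, d) = 2*d + 2*o (U(o, d) = (d + o)*2 = 2*d + 2*o)
g = 146/3 (g = 146/(2*(-½) + 2*2) = 146/(-1 + 4) = 146/3 ≈ 48.667)
R(u, Q) = 146/3
R(-209, 151)/27958 - 31004/(-2451) = (146/3)/27958 - 31004/(-2451) = (146/3)*(1/27958) - 31004*(-1/2451) = 73/41937 + 31004/2451 = 433464557/34262529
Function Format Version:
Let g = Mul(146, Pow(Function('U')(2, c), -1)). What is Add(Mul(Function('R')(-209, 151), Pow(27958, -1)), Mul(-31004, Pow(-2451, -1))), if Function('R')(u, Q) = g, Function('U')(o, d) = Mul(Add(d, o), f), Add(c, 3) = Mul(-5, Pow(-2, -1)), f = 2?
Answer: Rational(433464557, 34262529) ≈ 12.651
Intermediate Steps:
c = Rational(-1, 2) (c = Add(-3, Mul(-5, Pow(-2, -1))) = Add(-3, Mul(-5, Rational(-1, 2))) = Add(-3, Rational(5, 2)) = Rational(-1, 2) ≈ -0.50000)
Function('U')(o, d) = Add(Mul(2, d), Mul(2, o)) (Function('U')(o, d) = Mul(Add(d, o), 2) = Add(Mul(2, d), Mul(2, o)))
g = Rational(146, 3) (g = Mul(146, Pow(Add(Mul(2, Rational(-1, 2)), Mul(2, 2)), -1)) = Mul(146, Pow(Add(-1, 4), -1)) = Mul(146, Pow(3, -1)) = Mul(146, Rational(1, 3)) = Rational(146, 3) ≈ 48.667)
Function('R')(u, Q) = Rational(146, 3)
Add(Mul(Function('R')(-209, 151), Pow(27958, -1)), Mul(-31004, Pow(-2451, -1))) = Add(Mul(Rational(146, 3), Pow(27958, -1)), Mul(-31004, Pow(-2451, -1))) = Add(Mul(Rational(146, 3), Rational(1, 27958)), Mul(-31004, Rational(-1, 2451))) = Add(Rational(73, 41937), Rational(31004, 2451)) = Rational(433464557, 34262529)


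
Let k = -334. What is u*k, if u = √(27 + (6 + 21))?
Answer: -1002*√6 ≈ -2454.4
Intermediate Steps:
u = 3*√6 (u = √(27 + 27) = √54 = 3*√6 ≈ 7.3485)
u*k = (3*√6)*(-334) = -1002*√6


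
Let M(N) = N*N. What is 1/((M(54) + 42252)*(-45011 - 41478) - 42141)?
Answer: -1/3906577293 ≈ -2.5598e-10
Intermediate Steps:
M(N) = N²
1/((M(54) + 42252)*(-45011 - 41478) - 42141) = 1/((54² + 42252)*(-45011 - 41478) - 42141) = 1/((2916 + 42252)*(-86489) - 42141) = 1/(45168*(-86489) - 42141) = 1/(-3906535152 - 42141) = 1/(-3906577293) = -1/3906577293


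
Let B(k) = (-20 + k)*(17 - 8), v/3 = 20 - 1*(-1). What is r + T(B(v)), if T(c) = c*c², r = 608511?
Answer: 58569114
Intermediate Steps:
v = 63 (v = 3*(20 - 1*(-1)) = 3*(20 + 1) = 3*21 = 63)
B(k) = -180 + 9*k (B(k) = (-20 + k)*9 = -180 + 9*k)
T(c) = c³
r + T(B(v)) = 608511 + (-180 + 9*63)³ = 608511 + (-180 + 567)³ = 608511 + 387³ = 608511 + 57960603 = 58569114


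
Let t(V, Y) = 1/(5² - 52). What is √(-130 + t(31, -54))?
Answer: I*√10533/9 ≈ 11.403*I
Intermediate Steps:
t(V, Y) = -1/27 (t(V, Y) = 1/(25 - 52) = 1/(-27) = -1/27)
√(-130 + t(31, -54)) = √(-130 - 1/27) = √(-3511/27) = I*√10533/9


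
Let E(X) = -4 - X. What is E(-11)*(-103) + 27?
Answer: -694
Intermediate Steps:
E(-11)*(-103) + 27 = (-4 - 1*(-11))*(-103) + 27 = (-4 + 11)*(-103) + 27 = 7*(-103) + 27 = -721 + 27 = -694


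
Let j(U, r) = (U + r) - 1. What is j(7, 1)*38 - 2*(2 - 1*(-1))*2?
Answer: 254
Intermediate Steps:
j(U, r) = -1 + U + r
j(7, 1)*38 - 2*(2 - 1*(-1))*2 = (-1 + 7 + 1)*38 - 2*(2 - 1*(-1))*2 = 7*38 - 2*(2 + 1)*2 = 266 - 2*3*2 = 266 - 6*2 = 266 - 12 = 254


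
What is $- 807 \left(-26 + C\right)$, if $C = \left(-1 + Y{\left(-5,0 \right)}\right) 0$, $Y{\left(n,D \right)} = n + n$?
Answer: $20982$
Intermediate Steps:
$Y{\left(n,D \right)} = 2 n$
$C = 0$ ($C = \left(-1 + 2 \left(-5\right)\right) 0 = \left(-1 - 10\right) 0 = \left(-11\right) 0 = 0$)
$- 807 \left(-26 + C\right) = - 807 \left(-26 + 0\right) = \left(-807\right) \left(-26\right) = 20982$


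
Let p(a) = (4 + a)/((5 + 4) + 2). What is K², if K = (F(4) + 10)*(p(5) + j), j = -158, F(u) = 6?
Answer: 765296896/121 ≈ 6.3248e+6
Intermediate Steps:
p(a) = 4/11 + a/11 (p(a) = (4 + a)/(9 + 2) = (4 + a)/11 = (4 + a)*(1/11) = 4/11 + a/11)
K = -27664/11 (K = (6 + 10)*((4/11 + (1/11)*5) - 158) = 16*((4/11 + 5/11) - 158) = 16*(9/11 - 158) = 16*(-1729/11) = -27664/11 ≈ -2514.9)
K² = (-27664/11)² = 765296896/121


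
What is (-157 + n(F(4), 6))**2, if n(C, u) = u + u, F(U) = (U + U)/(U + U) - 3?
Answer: 21025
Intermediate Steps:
F(U) = -2 (F(U) = (2*U)/((2*U)) - 3 = (2*U)*(1/(2*U)) - 3 = 1 - 3 = -2)
n(C, u) = 2*u
(-157 + n(F(4), 6))**2 = (-157 + 2*6)**2 = (-157 + 12)**2 = (-145)**2 = 21025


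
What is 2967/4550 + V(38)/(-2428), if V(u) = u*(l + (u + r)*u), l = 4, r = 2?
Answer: -64073931/2761850 ≈ -23.200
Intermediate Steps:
V(u) = u*(4 + u*(2 + u)) (V(u) = u*(4 + (u + 2)*u) = u*(4 + (2 + u)*u) = u*(4 + u*(2 + u)))
2967/4550 + V(38)/(-2428) = 2967/4550 + (38*(4 + 38² + 2*38))/(-2428) = 2967*(1/4550) + (38*(4 + 1444 + 76))*(-1/2428) = 2967/4550 + (38*1524)*(-1/2428) = 2967/4550 + 57912*(-1/2428) = 2967/4550 - 14478/607 = -64073931/2761850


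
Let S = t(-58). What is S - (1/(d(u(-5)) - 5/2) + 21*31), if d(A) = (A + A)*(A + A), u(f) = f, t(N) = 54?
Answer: -116417/195 ≈ -597.01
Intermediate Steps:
S = 54
d(A) = 4*A² (d(A) = (2*A)*(2*A) = 4*A²)
S - (1/(d(u(-5)) - 5/2) + 21*31) = 54 - (1/(4*(-5)² - 5/2) + 21*31) = 54 - (1/(4*25 - 5*½) + 651) = 54 - (1/(100 - 5/2) + 651) = 54 - (1/(195/2) + 651) = 54 - (2/195 + 651) = 54 - 1*126947/195 = 54 - 126947/195 = -116417/195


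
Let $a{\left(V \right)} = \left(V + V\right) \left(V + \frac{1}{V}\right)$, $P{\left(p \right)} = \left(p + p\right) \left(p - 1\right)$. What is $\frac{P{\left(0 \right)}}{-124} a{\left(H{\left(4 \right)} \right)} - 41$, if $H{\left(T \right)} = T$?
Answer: $-41$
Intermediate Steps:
$P{\left(p \right)} = 2 p \left(-1 + p\right)$
$a{\left(V \right)} = 2 V \left(V + \frac{1}{V}\right)$
$\frac{P{\left(0 \right)}}{-124} a{\left(H{\left(4 \right)} \right)} - 41 = \frac{2 \cdot 0 \left(-1 + 0\right)}{-124} \left(2 + 2 \cdot 4^{2}\right) - 41 = 2 \cdot 0 \left(-1\right) \left(- \frac{1}{124}\right) \left(2 + 2 \cdot 16\right) - 41 = 0 \left(- \frac{1}{124}\right) \left(2 + 32\right) - 41 = 0 \cdot 34 - 41 = 0 - 41 = -41$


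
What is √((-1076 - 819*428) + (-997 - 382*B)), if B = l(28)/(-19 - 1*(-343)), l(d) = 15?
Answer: 5*I*√4569990/18 ≈ 593.82*I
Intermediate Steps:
B = 5/108 (B = 15/(-19 - 1*(-343)) = 15/(-19 + 343) = 15/324 = 15*(1/324) = 5/108 ≈ 0.046296)
√((-1076 - 819*428) + (-997 - 382*B)) = √((-1076 - 819*428) + (-997 - 382*5/108)) = √((-1076 - 350532) + (-997 - 955/54)) = √(-351608 - 54793/54) = √(-19041625/54) = 5*I*√4569990/18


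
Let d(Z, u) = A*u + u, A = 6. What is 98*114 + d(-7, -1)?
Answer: 11165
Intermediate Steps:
d(Z, u) = 7*u (d(Z, u) = 6*u + u = 7*u)
98*114 + d(-7, -1) = 98*114 + 7*(-1) = 11172 - 7 = 11165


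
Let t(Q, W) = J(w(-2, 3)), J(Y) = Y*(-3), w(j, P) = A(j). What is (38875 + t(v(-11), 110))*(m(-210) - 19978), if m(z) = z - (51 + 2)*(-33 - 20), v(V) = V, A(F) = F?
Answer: -675712899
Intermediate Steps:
w(j, P) = j
J(Y) = -3*Y
t(Q, W) = 6 (t(Q, W) = -3*(-2) = 6)
m(z) = 2809 + z (m(z) = z - 53*(-53) = z - 1*(-2809) = z + 2809 = 2809 + z)
(38875 + t(v(-11), 110))*(m(-210) - 19978) = (38875 + 6)*((2809 - 210) - 19978) = 38881*(2599 - 19978) = 38881*(-17379) = -675712899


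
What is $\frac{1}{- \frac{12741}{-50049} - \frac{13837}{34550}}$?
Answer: $- \frac{576397650}{84108821} \approx -6.853$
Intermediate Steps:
$\frac{1}{- \frac{12741}{-50049} - \frac{13837}{34550}} = \frac{1}{\left(-12741\right) \left(- \frac{1}{50049}\right) - \frac{13837}{34550}} = \frac{1}{\frac{4247}{16683} - \frac{13837}{34550}} = \frac{1}{- \frac{84108821}{576397650}} = - \frac{576397650}{84108821}$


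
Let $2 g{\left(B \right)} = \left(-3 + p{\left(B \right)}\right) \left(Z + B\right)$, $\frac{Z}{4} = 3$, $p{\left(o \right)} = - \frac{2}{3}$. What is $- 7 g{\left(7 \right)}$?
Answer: $\frac{1463}{6} \approx 243.83$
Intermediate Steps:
$p{\left(o \right)} = - \frac{2}{3}$ ($p{\left(o \right)} = \left(-2\right) \frac{1}{3} = - \frac{2}{3}$)
$Z = 12$ ($Z = 4 \cdot 3 = 12$)
$g{\left(B \right)} = -22 - \frac{11 B}{6}$ ($g{\left(B \right)} = \frac{\left(-3 - \frac{2}{3}\right) \left(12 + B\right)}{2} = \frac{\left(- \frac{11}{3}\right) \left(12 + B\right)}{2} = \frac{-44 - \frac{11 B}{3}}{2} = -22 - \frac{11 B}{6}$)
$- 7 g{\left(7 \right)} = - 7 \left(-22 - \frac{77}{6}\right) = \left(-7\right) \left(- \frac{209}{6}\right) = \frac{1463}{6}$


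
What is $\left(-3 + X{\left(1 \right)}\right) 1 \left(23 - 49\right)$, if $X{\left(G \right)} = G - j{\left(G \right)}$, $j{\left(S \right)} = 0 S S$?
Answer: $52$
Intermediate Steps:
$j{\left(S \right)} = 0$ ($j{\left(S \right)} = 0 S = 0$)
$X{\left(G \right)} = G$ ($X{\left(G \right)} = G - 0 = G + 0 = G$)
$\left(-3 + X{\left(1 \right)}\right) 1 \left(23 - 49\right) = \left(-3 + 1\right) 1 \left(23 - 49\right) = \left(-2\right) 1 \left(-26\right) = \left(-2\right) \left(-26\right) = 52$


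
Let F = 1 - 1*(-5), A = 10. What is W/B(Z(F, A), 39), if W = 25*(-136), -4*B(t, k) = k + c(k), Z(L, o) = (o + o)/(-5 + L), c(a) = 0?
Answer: 13600/39 ≈ 348.72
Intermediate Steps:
F = 6 (F = 1 + 5 = 6)
Z(L, o) = 2*o/(-5 + L) (Z(L, o) = (2*o)/(-5 + L) = 2*o/(-5 + L))
B(t, k) = -k/4 (B(t, k) = -(k + 0)/4 = -k/4)
W = -3400
W/B(Z(F, A), 39) = -3400/((-¼*39)) = -3400/(-39/4) = -3400*(-4/39) = 13600/39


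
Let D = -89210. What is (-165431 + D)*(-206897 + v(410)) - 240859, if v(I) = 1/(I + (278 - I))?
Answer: 14646212382163/278 ≈ 5.2684e+10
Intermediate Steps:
v(I) = 1/278
(-165431 + D)*(-206897 + v(410)) - 240859 = (-165431 - 89210)*(-206897 + 1/278) - 240859 = -254641*(-57517365/278) - 240859 = 14646279340965/278 - 240859 = 14646212382163/278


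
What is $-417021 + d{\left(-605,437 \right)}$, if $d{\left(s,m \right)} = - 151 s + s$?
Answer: $-326271$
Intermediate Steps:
$d{\left(s,m \right)} = - 150 s$
$-417021 + d{\left(-605,437 \right)} = -417021 - -90750 = -417021 + 90750 = -326271$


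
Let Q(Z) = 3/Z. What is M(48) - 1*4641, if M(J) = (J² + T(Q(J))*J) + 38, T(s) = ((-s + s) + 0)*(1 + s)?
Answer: -2299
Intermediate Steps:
T(s) = 0 (T(s) = (0 + 0)*(1 + s) = 0*(1 + s) = 0)
M(J) = 38 + J² (M(J) = (J² + 0*J) + 38 = (J² + 0) + 38 = J² + 38 = 38 + J²)
M(48) - 1*4641 = (38 + 48²) - 1*4641 = (38 + 2304) - 4641 = 2342 - 4641 = -2299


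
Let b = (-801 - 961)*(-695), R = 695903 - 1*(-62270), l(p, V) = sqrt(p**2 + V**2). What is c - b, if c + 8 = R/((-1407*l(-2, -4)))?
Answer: -1224598 - 758173*sqrt(5)/14070 ≈ -1.2247e+6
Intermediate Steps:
l(p, V) = sqrt(V**2 + p**2)
R = 758173 (R = 695903 + 62270 = 758173)
b = 1224590 (b = -1762*(-695) = 1224590)
c = -8 - 758173*sqrt(5)/14070 (c = -8 + 758173/((-1407*sqrt((-4)**2 + (-2)**2))) = -8 + 758173/((-1407*sqrt(16 + 4))) = -8 + 758173/((-2814*sqrt(5))) = -8 + 758173*(-sqrt(5)/14070) = -8 - 758173*sqrt(5)/14070 ≈ -128.49)
c - b = (-8 - 758173*sqrt(5)/14070) - 1*1224590 = (-8 - 758173*sqrt(5)/14070) - 1224590 = -1224598 - 758173*sqrt(5)/14070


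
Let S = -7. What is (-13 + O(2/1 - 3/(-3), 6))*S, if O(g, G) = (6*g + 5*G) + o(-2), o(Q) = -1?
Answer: -238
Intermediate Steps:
O(g, G) = -1 + 5*G + 6*g (O(g, G) = (6*g + 5*G) - 1 = (5*G + 6*g) - 1 = -1 + 5*G + 6*g)
(-13 + O(2/1 - 3/(-3), 6))*S = (-13 + (-1 + 5*6 + 6*(2/1 - 3/(-3))))*(-7) = (-13 + (-1 + 30 + 6*(2*1 - 3*(-⅓))))*(-7) = (-13 + (-1 + 30 + 6*(2 + 1)))*(-7) = (-13 + (-1 + 30 + 6*3))*(-7) = (-13 + (-1 + 30 + 18))*(-7) = (-13 + 47)*(-7) = 34*(-7) = -238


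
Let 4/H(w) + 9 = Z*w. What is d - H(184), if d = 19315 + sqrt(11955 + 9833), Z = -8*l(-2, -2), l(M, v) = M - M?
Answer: 173839/9 + 2*sqrt(5447) ≈ 19463.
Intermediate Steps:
l(M, v) = 0
Z = 0 (Z = -8*0 = 0)
H(w) = -4/9 (H(w) = 4/(-9 + 0*w) = 4/(-9 + 0) = 4/(-9) = 4*(-1/9) = -4/9)
d = 19315 + 2*sqrt(5447) (d = 19315 + sqrt(21788) = 19315 + 2*sqrt(5447) ≈ 19463.)
d - H(184) = (19315 + 2*sqrt(5447)) - 1*(-4/9) = (19315 + 2*sqrt(5447)) + 4/9 = 173839/9 + 2*sqrt(5447)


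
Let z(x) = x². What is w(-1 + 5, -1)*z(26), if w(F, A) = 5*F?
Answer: 13520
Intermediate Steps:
w(-1 + 5, -1)*z(26) = (5*(-1 + 5))*26² = (5*4)*676 = 20*676 = 13520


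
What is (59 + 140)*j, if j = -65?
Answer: -12935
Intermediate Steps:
(59 + 140)*j = (59 + 140)*(-65) = 199*(-65) = -12935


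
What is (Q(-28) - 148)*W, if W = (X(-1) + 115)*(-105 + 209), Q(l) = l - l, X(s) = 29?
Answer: -2216448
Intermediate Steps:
Q(l) = 0
W = 14976 (W = (29 + 115)*(-105 + 209) = 144*104 = 14976)
(Q(-28) - 148)*W = (0 - 148)*14976 = -148*14976 = -2216448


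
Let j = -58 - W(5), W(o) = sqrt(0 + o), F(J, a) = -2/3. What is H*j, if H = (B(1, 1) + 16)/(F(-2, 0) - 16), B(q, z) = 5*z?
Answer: 1827/25 + 63*sqrt(5)/50 ≈ 75.897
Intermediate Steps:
F(J, a) = -2/3 (F(J, a) = -2*1/3 = -2/3)
H = -63/50 (H = (5*1 + 16)/(-2/3 - 16) = (5 + 16)/(-50/3) = 21*(-3/50) = -63/50 ≈ -1.2600)
W(o) = sqrt(o)
j = -58 - sqrt(5) ≈ -60.236
H*j = -63*(-58 - sqrt(5))/50 = 1827/25 + 63*sqrt(5)/50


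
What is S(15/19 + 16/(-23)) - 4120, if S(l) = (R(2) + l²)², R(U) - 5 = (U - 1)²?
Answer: -148936190144295/36469158961 ≈ -4083.9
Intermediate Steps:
R(U) = 5 + (-1 + U)² (R(U) = 5 + (U - 1)² = 5 + (-1 + U)²)
S(l) = (6 + l²)² (S(l) = ((5 + (-1 + 2)²) + l²)² = ((5 + 1²) + l²)² = ((5 + 1) + l²)² = (6 + l²)²)
S(15/19 + 16/(-23)) - 4120 = (6 + (15/19 + 16/(-23))²)² - 4120 = (6 + (15*(1/19) + 16*(-1/23))²)² - 4120 = (6 + (15/19 - 16/23)²)² - 4120 = (6 + (41/437)²)² - 4120 = (6 + 1681/190969)² - 4120 = (1147495/190969)² - 4120 = 1316744775025/36469158961 - 4120 = -148936190144295/36469158961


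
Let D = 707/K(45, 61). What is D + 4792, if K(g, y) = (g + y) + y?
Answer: 800971/167 ≈ 4796.2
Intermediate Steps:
K(g, y) = g + 2*y
D = 707/167 (D = 707/(45 + 2*61) = 707/(45 + 122) = 707/167 ≈ 4.2335)
D + 4792 = 707/167 + 4792 = 800971/167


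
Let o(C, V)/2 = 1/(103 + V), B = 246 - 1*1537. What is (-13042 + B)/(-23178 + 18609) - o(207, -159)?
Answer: 405893/127932 ≈ 3.1727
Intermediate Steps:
B = -1291 (B = 246 - 1537 = -1291)
o(C, V) = 2/(103 + V)
(-13042 + B)/(-23178 + 18609) - o(207, -159) = (-13042 - 1291)/(-23178 + 18609) - 2/(103 - 159) = -14333/(-4569) - 2/(-56) = -14333*(-1/4569) - 2*(-1)/56 = 14333/4569 - 1*(-1/28) = 14333/4569 + 1/28 = 405893/127932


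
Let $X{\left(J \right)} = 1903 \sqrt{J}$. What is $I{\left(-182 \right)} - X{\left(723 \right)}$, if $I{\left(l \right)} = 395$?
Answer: $395 - 1903 \sqrt{723} \approx -50774.0$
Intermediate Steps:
$I{\left(-182 \right)} - X{\left(723 \right)} = 395 - 1903 \sqrt{723}$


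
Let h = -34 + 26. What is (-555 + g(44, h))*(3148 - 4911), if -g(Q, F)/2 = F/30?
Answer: 14662871/15 ≈ 9.7753e+5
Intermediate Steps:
h = -8
g(Q, F) = -F/15 (g(Q, F) = -2*F/30 = -F/15)
(-555 + g(44, h))*(3148 - 4911) = (-555 - 1/15*(-8))*(3148 - 4911) = (-555 + 8/15)*(-1763) = -8317/15*(-1763) = 14662871/15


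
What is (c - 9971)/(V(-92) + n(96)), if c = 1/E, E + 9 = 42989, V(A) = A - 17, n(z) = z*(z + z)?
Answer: -428553579/787522540 ≈ -0.54418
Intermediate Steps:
n(z) = 2*z² (n(z) = z*(2*z) = 2*z²)
V(A) = -17 + A
E = 42980 (E = -9 + 42989 = 42980)
c = 1/42980 ≈ 2.3267e-5
(c - 9971)/(V(-92) + n(96)) = (1/42980 - 9971)/((-17 - 92) + 2*96²) = -428553579/(42980*(-109 + 2*9216)) = -428553579/(42980*(-109 + 18432)) = -428553579/42980/18323 = -428553579/42980*1/18323 = -428553579/787522540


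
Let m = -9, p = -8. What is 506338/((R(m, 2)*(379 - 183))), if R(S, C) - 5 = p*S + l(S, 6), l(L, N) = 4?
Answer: 36167/1134 ≈ 31.893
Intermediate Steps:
R(S, C) = 9 - 8*S (R(S, C) = 5 + (-8*S + 4) = 5 + (4 - 8*S) = 9 - 8*S)
506338/((R(m, 2)*(379 - 183))) = 506338/(((9 - 8*(-9))*(379 - 183))) = 506338/(((9 + 72)*196)) = 506338/((81*196)) = 506338/15876 = 506338*(1/15876) = 36167/1134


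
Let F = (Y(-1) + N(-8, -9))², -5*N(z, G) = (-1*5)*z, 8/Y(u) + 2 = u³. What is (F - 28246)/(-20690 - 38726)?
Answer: 18085/38196 ≈ 0.47348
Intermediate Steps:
Y(u) = 8/(-2 + u³)
N(z, G) = z (N(z, G) = -(-1*5)*z/5 = -(-1)*z = z)
F = 1024/9 (F = (8/(-2 + (-1)³) - 8)² = (8/(-2 - 1) - 8)² = (8/(-3) - 8)² = (8*(-⅓) - 8)² = (-8/3 - 8)² = (-32/3)² = 1024/9 ≈ 113.78)
(F - 28246)/(-20690 - 38726) = (1024/9 - 28246)/(-20690 - 38726) = -253190/9/(-59416) = -253190/9*(-1/59416) = 18085/38196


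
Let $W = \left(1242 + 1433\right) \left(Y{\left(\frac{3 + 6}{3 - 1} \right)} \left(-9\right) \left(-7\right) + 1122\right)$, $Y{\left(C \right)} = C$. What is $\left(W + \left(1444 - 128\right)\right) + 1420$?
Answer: $\frac{7524897}{2} \approx 3.7624 \cdot 10^{6}$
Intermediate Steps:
$W = \frac{7519425}{2}$ ($W = \left(1242 + 1433\right) \left(\frac{3 + 6}{3 - 1} \left(-9\right) \left(-7\right) + 1122\right) = 2675 \left(\frac{9}{2} \left(-9\right) \left(-7\right) + 1122\right) = 2675 \left(\left(- \frac{81}{2}\right) \left(-7\right) + 1122\right) = 2675 \left(\frac{567}{2} + 1122\right) = 2675 \cdot \frac{2811}{2} = \frac{7519425}{2} \approx 3.7597 \cdot 10^{6}$)
$\left(W + \left(1444 - 128\right)\right) + 1420 = \left(\frac{7519425}{2} + \left(1444 - 128\right)\right) + 1420 = \left(\frac{7519425}{2} + 1316\right) + 1420 = \frac{7522057}{2} + 1420 = \frac{7524897}{2}$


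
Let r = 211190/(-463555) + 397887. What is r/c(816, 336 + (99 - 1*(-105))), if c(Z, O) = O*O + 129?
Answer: 36888459419/27046487319 ≈ 1.3639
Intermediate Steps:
c(Z, O) = 129 + O² (c(Z, O) = O² + 129 = 129 + O²)
r = 36888459419/92711 (r = 211190*(-1/463555) + 397887 = -42238/92711 + 397887 = 36888459419/92711 ≈ 3.9789e+5)
r/c(816, 336 + (99 - 1*(-105))) = 36888459419/(92711*(129 + (336 + (99 - 1*(-105)))²)) = 36888459419/(92711*(129 + (336 + (99 + 105))²)) = 36888459419/(92711*(129 + (336 + 204)²)) = 36888459419/(92711*(129 + 540²)) = 36888459419/(92711*(129 + 291600)) = (36888459419/92711)/291729 = (36888459419/92711)*(1/291729) = 36888459419/27046487319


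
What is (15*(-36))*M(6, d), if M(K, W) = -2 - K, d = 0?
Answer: 4320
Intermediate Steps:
(15*(-36))*M(6, d) = (15*(-36))*(-2 - 1*6) = -540*(-2 - 6) = -540*(-8) = 4320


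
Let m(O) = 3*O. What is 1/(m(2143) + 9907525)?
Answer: 1/9913954 ≈ 1.0087e-7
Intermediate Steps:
1/(m(2143) + 9907525) = 1/(3*2143 + 9907525) = 1/(6429 + 9907525) = 1/9913954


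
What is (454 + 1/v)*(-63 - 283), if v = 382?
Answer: -30003217/191 ≈ -1.5709e+5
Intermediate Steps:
(454 + 1/v)*(-63 - 283) = (454 + 1/382)*(-63 - 283) = (454 + 1/382)*(-346) = (173429/382)*(-346) = -30003217/191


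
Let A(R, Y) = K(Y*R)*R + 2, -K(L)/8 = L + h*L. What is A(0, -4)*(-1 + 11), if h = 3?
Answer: 20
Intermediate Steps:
K(L) = -32*L (K(L) = -8*(L + 3*L) = -32*L)
A(R, Y) = 2 - 32*Y*R**2 (A(R, Y) = (-32*Y*R)*R + 2 = (-32*R*Y)*R + 2 = -32*Y*R**2 + 2 = 2 - 32*Y*R**2)
A(0, -4)*(-1 + 11) = (2 - 32*(-4)*0**2)*(-1 + 11) = (2 - 32*(-4)*0)*10 = (2 + 0)*10 = 2*10 = 20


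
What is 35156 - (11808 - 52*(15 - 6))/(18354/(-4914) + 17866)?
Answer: 2099162008/59711 ≈ 35155.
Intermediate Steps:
35156 - (11808 - 52*(15 - 6))/(18354/(-4914) + 17866) = 35156 - (11808 - 52*9)/(18354*(-1/4914) + 17866) = 35156 - (11808 - 468)/(-437/117 + 17866) = 35156 - 11340/2089885/117 = 35156 - 11340*117/2089885 = 35156 - 1*37908/59711 = 35156 - 37908/59711 = 2099162008/59711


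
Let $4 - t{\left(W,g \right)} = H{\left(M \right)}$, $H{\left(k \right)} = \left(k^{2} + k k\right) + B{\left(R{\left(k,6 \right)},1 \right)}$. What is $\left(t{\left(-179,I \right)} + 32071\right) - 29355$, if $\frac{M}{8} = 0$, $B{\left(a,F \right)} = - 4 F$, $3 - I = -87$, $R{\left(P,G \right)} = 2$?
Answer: $2724$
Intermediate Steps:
$I = 90$ ($I = 3 - -87 = 3 + 87 = 90$)
$M = 0$ ($M = 8 \cdot 0 = 0$)
$H{\left(k \right)} = -4 + 2 k^{2}$ ($H{\left(k \right)} = \left(k^{2} + k k\right) - 4 = \left(k^{2} + k^{2}\right) - 4 = 2 k^{2} - 4 = -4 + 2 k^{2}$)
$t{\left(W,g \right)} = 8$ ($t{\left(W,g \right)} = 4 - \left(-4 + 2 \cdot 0^{2}\right) = 4 - \left(-4 + 2 \cdot 0\right) = 4 - \left(-4 + 0\right) = 4 - -4 = 4 + 4 = 8$)
$\left(t{\left(-179,I \right)} + 32071\right) - 29355 = \left(8 + 32071\right) - 29355 = 32079 - 29355 = 2724$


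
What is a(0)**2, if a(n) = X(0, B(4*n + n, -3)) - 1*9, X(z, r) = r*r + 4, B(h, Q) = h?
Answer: 25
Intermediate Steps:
X(z, r) = 4 + r**2 (X(z, r) = r**2 + 4 = 4 + r**2)
a(n) = -5 + 25*n**2 (a(n) = (4 + (4*n + n)**2) - 1*9 = (4 + (5*n)**2) - 9 = (4 + 25*n**2) - 9 = -5 + 25*n**2)
a(0)**2 = (-5 + 25*0**2)**2 = (-5 + 25*0)**2 = (-5 + 0)**2 = (-5)**2 = 25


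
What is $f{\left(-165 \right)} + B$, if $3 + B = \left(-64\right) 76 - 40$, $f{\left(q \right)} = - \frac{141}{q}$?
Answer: $- \frac{269838}{55} \approx -4906.1$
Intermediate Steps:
$B = -4907$ ($B = -3 - 4904 = -4907$)
$f{\left(-165 \right)} + B = - \frac{141}{-165} - 4907 = \left(-141\right) \left(- \frac{1}{165}\right) - 4907 = \frac{47}{55} - 4907 = - \frac{269838}{55}$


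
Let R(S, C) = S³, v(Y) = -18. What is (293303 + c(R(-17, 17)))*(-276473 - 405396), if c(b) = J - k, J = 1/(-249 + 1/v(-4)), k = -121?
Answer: -896943965877606/4483 ≈ -2.0008e+11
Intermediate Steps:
J = -18/4483 (J = 1/(-249 + 1/(-18)) = 1/(-249 - 1/18) = 1/(-4483/18) = -18/4483 ≈ -0.0040152)
c(b) = 542425/4483 (c(b) = -18/4483 - 1*(-121) = -18/4483 + 121 = 542425/4483)
(293303 + c(R(-17, 17)))*(-276473 - 405396) = (293303 + 542425/4483)*(-276473 - 405396) = (1315419774/4483)*(-681869) = -896943965877606/4483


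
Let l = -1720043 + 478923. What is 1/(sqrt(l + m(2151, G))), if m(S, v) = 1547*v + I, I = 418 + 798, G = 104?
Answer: -I*sqrt(269754)/539508 ≈ -0.00096269*I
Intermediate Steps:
I = 1216
l = -1241120
m(S, v) = 1216 + 1547*v (m(S, v) = 1547*v + 1216 = 1216 + 1547*v)
1/(sqrt(l + m(2151, G))) = 1/(sqrt(-1241120 + (1216 + 1547*104))) = 1/(sqrt(-1241120 + (1216 + 160888))) = 1/(sqrt(-1241120 + 162104)) = 1/(sqrt(-1079016)) = 1/(2*I*sqrt(269754)) = -I*sqrt(269754)/539508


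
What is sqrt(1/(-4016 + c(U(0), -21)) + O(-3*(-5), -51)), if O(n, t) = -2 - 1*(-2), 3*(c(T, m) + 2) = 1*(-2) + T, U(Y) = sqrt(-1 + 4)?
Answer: I*sqrt(3)/sqrt(12056 - sqrt(3)) ≈ 0.015776*I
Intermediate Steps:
U(Y) = sqrt(3)
c(T, m) = -8/3 + T/3 (c(T, m) = -2 + (1*(-2) + T)/3 = -2 + (-2 + T)/3 = -2 + (-2/3 + T/3) = -8/3 + T/3)
O(n, t) = 0 (O(n, t) = -2 + 2 = 0)
sqrt(1/(-4016 + c(U(0), -21)) + O(-3*(-5), -51)) = sqrt(1/(-4016 + (-8/3 + sqrt(3)/3)) + 0) = sqrt(1/(-12056/3 + sqrt(3)/3) + 0) = sqrt(1/(-12056/3 + sqrt(3)/3)) = I/sqrt(12056/3 - sqrt(3)/3)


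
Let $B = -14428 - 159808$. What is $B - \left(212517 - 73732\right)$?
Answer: $-313021$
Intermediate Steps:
$B = -174236$ ($B = -14428 - 159808 = -174236$)
$B - \left(212517 - 73732\right) = -174236 - \left(212517 - 73732\right) = -174236 - 138785 = -313021$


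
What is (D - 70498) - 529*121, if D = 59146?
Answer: -75361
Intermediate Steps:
(D - 70498) - 529*121 = (59146 - 70498) - 529*121 = -11352 - 64009 = -75361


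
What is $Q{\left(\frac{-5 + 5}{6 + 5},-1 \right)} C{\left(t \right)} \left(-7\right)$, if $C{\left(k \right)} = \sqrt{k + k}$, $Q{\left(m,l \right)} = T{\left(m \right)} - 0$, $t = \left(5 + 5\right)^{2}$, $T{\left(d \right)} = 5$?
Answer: $- 350 \sqrt{2} \approx -494.97$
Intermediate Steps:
$t = 100$ ($t = 10^{2} = 100$)
$Q{\left(m,l \right)} = 5$ ($Q{\left(m,l \right)} = 5 - 0 = 5 + 0 = 5$)
$C{\left(k \right)} = \sqrt{2} \sqrt{k}$ ($C{\left(k \right)} = \sqrt{2 k} = \sqrt{2} \sqrt{k}$)
$Q{\left(\frac{-5 + 5}{6 + 5},-1 \right)} C{\left(t \right)} \left(-7\right) = 5 \sqrt{2} \sqrt{100} \left(-7\right) = 5 \sqrt{2} \cdot 10 \left(-7\right) = 5 \cdot 10 \sqrt{2} \left(-7\right) = 50 \sqrt{2} \left(-7\right) = - 350 \sqrt{2}$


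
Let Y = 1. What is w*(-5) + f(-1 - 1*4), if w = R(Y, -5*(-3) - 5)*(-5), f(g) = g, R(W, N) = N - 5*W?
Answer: 120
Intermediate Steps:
w = -25 (w = ((-5*(-3) - 5) - 5*1)*(-5) = ((15 - 5) - 5)*(-5) = (10 - 5)*(-5) = 5*(-5) = -25)
w*(-5) + f(-1 - 1*4) = -25*(-5) + (-1 - 1*4) = 125 + (-1 - 4) = 125 - 5 = 120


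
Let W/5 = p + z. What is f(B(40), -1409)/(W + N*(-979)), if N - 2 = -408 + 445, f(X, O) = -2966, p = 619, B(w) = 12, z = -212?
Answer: 1483/18073 ≈ 0.082056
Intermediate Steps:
N = 39 (N = 2 + (-408 + 445) = 2 + 37 = 39)
W = 2035 (W = 5*(619 - 212) = 5*407 = 2035)
f(B(40), -1409)/(W + N*(-979)) = -2966/(2035 + 39*(-979)) = -2966/(2035 - 38181) = -2966/(-36146) = -2966*(-1/36146) = 1483/18073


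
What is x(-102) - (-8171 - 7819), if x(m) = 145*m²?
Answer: 1524570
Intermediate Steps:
x(-102) - (-8171 - 7819) = 145*(-102)² - (-8171 - 7819) = 145*10404 - 1*(-15990) = 1508580 + 15990 = 1524570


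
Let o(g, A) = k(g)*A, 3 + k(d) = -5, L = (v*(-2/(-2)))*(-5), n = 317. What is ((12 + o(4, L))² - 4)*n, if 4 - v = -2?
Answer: 20129500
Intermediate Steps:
v = 6 (v = 4 - 1*(-2) = 4 + 2 = 6)
L = -30 (L = (6*(-2/(-2)))*(-5) = (6*(-2*(-½)))*(-5) = (6*1)*(-5) = 6*(-5) = -30)
k(d) = -8 (k(d) = -3 - 5 = -8)
o(g, A) = -8*A
((12 + o(4, L))² - 4)*n = ((12 - 8*(-30))² - 4)*317 = ((12 + 240)² - 4)*317 = (252² - 4)*317 = (63504 - 4)*317 = 63500*317 = 20129500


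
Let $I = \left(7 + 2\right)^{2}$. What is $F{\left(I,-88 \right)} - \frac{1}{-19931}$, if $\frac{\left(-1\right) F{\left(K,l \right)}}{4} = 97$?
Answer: $- \frac{7733227}{19931} \approx -388.0$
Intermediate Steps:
$I = 81$ ($I = 9^{2} = 81$)
$F{\left(K,l \right)} = -388$ ($F{\left(K,l \right)} = \left(-4\right) 97 = -388$)
$F{\left(I,-88 \right)} - \frac{1}{-19931} = -388 - \frac{1}{-19931} = -388 - - \frac{1}{19931} = -388 + \frac{1}{19931} = - \frac{7733227}{19931}$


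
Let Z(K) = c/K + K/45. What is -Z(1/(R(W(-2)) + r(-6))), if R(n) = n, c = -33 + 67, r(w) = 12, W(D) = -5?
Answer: -74971/315 ≈ -238.00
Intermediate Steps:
c = 34
Z(K) = 34/K + K/45
-Z(1/(R(W(-2)) + r(-6))) = -(34/(1/(-5 + 12)) + 1/(45*(-5 + 12))) = -(34/(1/7) + (1/45)/7) = -(34/(⅐) + (1/45)*(⅐)) = -(34*7 + 1/315) = -(238 + 1/315) = -1*74971/315 = -74971/315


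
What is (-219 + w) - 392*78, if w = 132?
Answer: -30663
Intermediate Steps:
(-219 + w) - 392*78 = (-219 + 132) - 392*78 = -87 - 30576 = -30663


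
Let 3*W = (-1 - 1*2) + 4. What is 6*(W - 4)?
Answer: -22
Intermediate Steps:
W = ⅓ (W = ((-1 - 1*2) + 4)/3 = ((-1 - 2) + 4)/3 = (-3 + 4)/3 = (⅓)*1 = ⅓ ≈ 0.33333)
6*(W - 4) = 6*(⅓ - 4) = 6*(-11/3) = -22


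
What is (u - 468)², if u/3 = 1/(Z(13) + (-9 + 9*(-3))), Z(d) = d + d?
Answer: 21930489/100 ≈ 2.1931e+5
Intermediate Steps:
Z(d) = 2*d
u = -3/10 (u = 3/(2*13 + (-9 + 9*(-3))) = 3/(26 + (-9 - 27)) = 3/(26 - 36) = 3/(-10) = 3*(-⅒) = -3/10 ≈ -0.30000)
(u - 468)² = (-3/10 - 468)² = (-4683/10)² = 21930489/100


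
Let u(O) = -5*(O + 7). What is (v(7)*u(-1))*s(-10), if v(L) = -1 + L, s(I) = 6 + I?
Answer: 720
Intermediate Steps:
u(O) = -35 - 5*O (u(O) = -5*(7 + O) = -35 - 5*O)
(v(7)*u(-1))*s(-10) = ((-1 + 7)*(-35 - 5*(-1)))*(6 - 10) = (6*(-35 + 5))*(-4) = (6*(-30))*(-4) = -180*(-4) = 720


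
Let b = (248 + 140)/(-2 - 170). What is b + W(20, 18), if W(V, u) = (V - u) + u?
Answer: 763/43 ≈ 17.744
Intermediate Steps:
W(V, u) = V
b = -97/43 (b = 388/(-172) = 388*(-1/172) = -97/43 ≈ -2.2558)
b + W(20, 18) = -97/43 + 20 = 763/43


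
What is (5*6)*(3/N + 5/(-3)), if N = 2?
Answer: -5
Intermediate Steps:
(5*6)*(3/N + 5/(-3)) = (5*6)*(3/2 + 5/(-3)) = 30*(3*(½) + 5*(-⅓)) = 30*(3/2 - 5/3) = 30*(-⅙) = -5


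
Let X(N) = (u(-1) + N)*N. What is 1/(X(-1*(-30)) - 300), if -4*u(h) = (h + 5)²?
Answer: 1/480 ≈ 0.0020833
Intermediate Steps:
u(h) = -(5 + h)²/4 (u(h) = -(h + 5)²/4 = -(5 + h)²/4)
X(N) = N*(-4 + N) (X(N) = (-(5 - 1)²/4 + N)*N = (-¼*4² + N)*N = (-¼*16 + N)*N = (-4 + N)*N = N*(-4 + N))
1/(X(-1*(-30)) - 300) = 1/((-1*(-30))*(-4 - 1*(-30)) - 300) = 1/(30*(-4 + 30) - 300) = 1/(30*26 - 300) = 1/(780 - 300) = 1/480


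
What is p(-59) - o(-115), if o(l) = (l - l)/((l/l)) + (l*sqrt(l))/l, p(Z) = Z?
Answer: -59 - I*sqrt(115) ≈ -59.0 - 10.724*I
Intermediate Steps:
o(l) = sqrt(l) (o(l) = 0/1 + l**(3/2)/l = 0*1 + sqrt(l) = 0 + sqrt(l) = sqrt(l))
p(-59) - o(-115) = -59 - sqrt(-115) = -59 - I*sqrt(115)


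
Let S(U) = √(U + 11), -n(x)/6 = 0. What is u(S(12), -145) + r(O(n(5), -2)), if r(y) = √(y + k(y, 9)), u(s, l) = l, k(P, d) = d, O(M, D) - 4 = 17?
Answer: -145 + √30 ≈ -139.52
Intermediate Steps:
n(x) = 0 (n(x) = -6*0 = 0)
O(M, D) = 21 (O(M, D) = 4 + 17 = 21)
S(U) = √(11 + U)
r(y) = √(9 + y) (r(y) = √(y + 9) = √(9 + y))
u(S(12), -145) + r(O(n(5), -2)) = -145 + √(9 + 21) = -145 + √30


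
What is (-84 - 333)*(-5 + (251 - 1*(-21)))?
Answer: -111339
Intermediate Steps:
(-84 - 333)*(-5 + (251 - 1*(-21))) = -417*(-5 + (251 + 21)) = -417*(-5 + 272) = -417*267 = -111339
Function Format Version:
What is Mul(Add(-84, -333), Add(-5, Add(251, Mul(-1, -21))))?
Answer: -111339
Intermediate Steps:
Mul(Add(-84, -333), Add(-5, Add(251, Mul(-1, -21)))) = Mul(-417, Add(-5, Add(251, 21))) = Mul(-417, Add(-5, 272)) = Mul(-417, 267) = -111339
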